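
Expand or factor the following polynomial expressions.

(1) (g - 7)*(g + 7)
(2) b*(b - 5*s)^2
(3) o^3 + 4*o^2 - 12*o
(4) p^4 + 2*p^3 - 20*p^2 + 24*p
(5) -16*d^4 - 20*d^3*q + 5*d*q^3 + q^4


(1) = g^2 - 49
(2) = b^3 - 10*b^2*s + 25*b*s^2
(3) = o*(o - 2)*(o + 6)
(4) = p*(p - 2)^2*(p + 6)
(5) = (-2*d + q)*(d + q)*(2*d + q)*(4*d + q)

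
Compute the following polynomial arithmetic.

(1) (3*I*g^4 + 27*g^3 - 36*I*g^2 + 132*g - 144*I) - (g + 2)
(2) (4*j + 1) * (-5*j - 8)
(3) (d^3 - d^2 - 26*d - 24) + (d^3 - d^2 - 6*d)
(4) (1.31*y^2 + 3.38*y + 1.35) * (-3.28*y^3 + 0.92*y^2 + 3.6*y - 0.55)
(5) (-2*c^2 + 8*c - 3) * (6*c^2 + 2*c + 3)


(1) = 3*I*g^4 + 27*g^3 - 36*I*g^2 + 131*g - 2 - 144*I
(2) = -20*j^2 - 37*j - 8
(3) = 2*d^3 - 2*d^2 - 32*d - 24
(4) = -4.2968*y^5 - 9.8812*y^4 + 3.3976*y^3 + 12.6895*y^2 + 3.001*y - 0.7425
(5) = -12*c^4 + 44*c^3 - 8*c^2 + 18*c - 9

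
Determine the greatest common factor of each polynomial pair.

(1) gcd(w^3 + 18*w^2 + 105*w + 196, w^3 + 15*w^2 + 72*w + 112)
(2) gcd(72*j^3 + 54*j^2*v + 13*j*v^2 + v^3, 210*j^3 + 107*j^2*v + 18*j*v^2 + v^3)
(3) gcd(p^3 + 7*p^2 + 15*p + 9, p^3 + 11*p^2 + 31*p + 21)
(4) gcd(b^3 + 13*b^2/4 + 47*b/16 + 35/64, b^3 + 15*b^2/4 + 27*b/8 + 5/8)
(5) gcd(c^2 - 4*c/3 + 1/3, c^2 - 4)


(1) = gcd((w + 4)*(w + 7)^2, (w + 4)^2*(w + 7)) = w^2 + 11*w + 28
(2) = gcd((3*j + v)*(4*j + v)*(6*j + v), (5*j + v)*(6*j + v)*(7*j + v)) = 6*j + v
(3) = p^2 + 4*p + 3
(4) = b + 1/4
(5) = gcd((c - 1)*(c - 1/3), (c - 2)*(c + 2)) = 1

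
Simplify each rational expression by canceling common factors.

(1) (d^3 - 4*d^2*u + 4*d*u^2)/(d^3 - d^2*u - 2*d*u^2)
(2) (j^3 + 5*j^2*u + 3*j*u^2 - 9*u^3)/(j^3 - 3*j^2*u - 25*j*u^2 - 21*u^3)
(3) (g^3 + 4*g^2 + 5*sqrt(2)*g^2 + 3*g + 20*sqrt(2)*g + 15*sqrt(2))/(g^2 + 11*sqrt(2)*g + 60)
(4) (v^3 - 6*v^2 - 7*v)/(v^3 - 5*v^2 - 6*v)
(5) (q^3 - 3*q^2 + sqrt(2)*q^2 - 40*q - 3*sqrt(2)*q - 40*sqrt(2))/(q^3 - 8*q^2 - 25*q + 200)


(1) = (d - 2*u)/(d + u)
(2) = (-j^2 - 2*j*u + 3*u^2)/(-j^2 + 6*j*u + 7*u^2)
(3) = (g^2 + 4*g + 3)/(g + 6*sqrt(2))
(4) = (v - 7)/(v - 6)
(5) = (q + sqrt(2))/(q - 5)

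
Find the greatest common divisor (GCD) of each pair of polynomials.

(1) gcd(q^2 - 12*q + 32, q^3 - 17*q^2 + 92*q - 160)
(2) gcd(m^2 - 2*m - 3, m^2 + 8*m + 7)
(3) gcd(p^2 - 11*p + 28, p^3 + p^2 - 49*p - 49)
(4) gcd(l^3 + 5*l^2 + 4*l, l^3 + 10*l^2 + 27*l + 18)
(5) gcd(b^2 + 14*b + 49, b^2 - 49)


(1) = q^2 - 12*q + 32
(2) = m + 1
(3) = p - 7
(4) = gcd(l*(l + 1)*(l + 4), (l + 1)*(l + 3)*(l + 6)) = l + 1
(5) = b + 7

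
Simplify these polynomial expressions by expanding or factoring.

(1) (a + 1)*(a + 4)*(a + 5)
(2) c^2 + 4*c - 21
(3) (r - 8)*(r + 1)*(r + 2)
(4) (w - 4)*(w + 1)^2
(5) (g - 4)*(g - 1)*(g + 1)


(1) = a^3 + 10*a^2 + 29*a + 20
(2) = (c - 3)*(c + 7)
(3) = r^3 - 5*r^2 - 22*r - 16
(4) = w^3 - 2*w^2 - 7*w - 4
(5) = g^3 - 4*g^2 - g + 4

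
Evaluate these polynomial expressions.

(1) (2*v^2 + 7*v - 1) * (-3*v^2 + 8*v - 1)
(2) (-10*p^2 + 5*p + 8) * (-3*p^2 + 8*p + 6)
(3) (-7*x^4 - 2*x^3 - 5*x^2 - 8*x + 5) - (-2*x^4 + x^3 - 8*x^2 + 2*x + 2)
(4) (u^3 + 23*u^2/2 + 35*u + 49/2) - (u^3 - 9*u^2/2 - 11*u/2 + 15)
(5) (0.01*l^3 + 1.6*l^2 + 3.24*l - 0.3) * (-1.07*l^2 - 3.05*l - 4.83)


(1) = -6*v^4 - 5*v^3 + 57*v^2 - 15*v + 1
(2) = 30*p^4 - 95*p^3 - 44*p^2 + 94*p + 48
(3) = -5*x^4 - 3*x^3 + 3*x^2 - 10*x + 3
(4) = 16*u^2 + 81*u/2 + 19/2
(5) = -0.0107*l^5 - 1.7425*l^4 - 8.3951*l^3 - 17.289*l^2 - 14.7342*l + 1.449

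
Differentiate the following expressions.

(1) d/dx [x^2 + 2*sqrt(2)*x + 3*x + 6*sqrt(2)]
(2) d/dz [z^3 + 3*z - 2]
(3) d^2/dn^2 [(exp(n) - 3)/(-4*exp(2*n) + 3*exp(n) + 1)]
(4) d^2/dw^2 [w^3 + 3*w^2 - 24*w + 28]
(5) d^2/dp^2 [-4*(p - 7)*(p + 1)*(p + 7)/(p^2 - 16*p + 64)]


(1) = 2*x + 2*sqrt(2) + 3
(2) = 3*z^2 + 3
(3) = (-16*exp(4*n) + 180*exp(3*n) - 132*exp(2*n) + 78*exp(n) - 10)*exp(n)/(64*exp(6*n) - 144*exp(5*n) + 60*exp(4*n) + 45*exp(3*n) - 15*exp(2*n) - 9*exp(n) - 1)
(4) = 6*w + 6
(5) = 24*(289 - 53*p)/(p^4 - 32*p^3 + 384*p^2 - 2048*p + 4096)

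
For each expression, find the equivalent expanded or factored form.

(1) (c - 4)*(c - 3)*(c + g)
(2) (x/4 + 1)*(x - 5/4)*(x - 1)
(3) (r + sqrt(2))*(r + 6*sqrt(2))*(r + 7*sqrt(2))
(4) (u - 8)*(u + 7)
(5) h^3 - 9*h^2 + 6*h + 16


(1) = c^3 + c^2*g - 7*c^2 - 7*c*g + 12*c + 12*g
(2) = x^3/4 + 7*x^2/16 - 31*x/16 + 5/4
(3) = r^3 + 14*sqrt(2)*r^2 + 110*r + 84*sqrt(2)
(4) = u^2 - u - 56
(5) = (h - 8)*(h - 2)*(h + 1)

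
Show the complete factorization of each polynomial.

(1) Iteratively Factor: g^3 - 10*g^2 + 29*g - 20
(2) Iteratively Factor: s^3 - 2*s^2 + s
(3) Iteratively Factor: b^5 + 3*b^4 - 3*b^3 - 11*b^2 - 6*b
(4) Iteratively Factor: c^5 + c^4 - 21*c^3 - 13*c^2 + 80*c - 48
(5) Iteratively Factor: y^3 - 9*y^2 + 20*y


(1) = (g - 1)*(g^2 - 9*g + 20) = (g - 4)*(g - 1)*(g - 5)
(2) = (s - 1)*(s^2 - s) = (s - 1)^2*(s)
(3) = (b)*(b^4 + 3*b^3 - 3*b^2 - 11*b - 6) = b*(b + 1)*(b^3 + 2*b^2 - 5*b - 6) = b*(b - 2)*(b + 1)*(b^2 + 4*b + 3) = b*(b - 2)*(b + 1)*(b + 3)*(b + 1)
(4) = (c - 1)*(c^4 + 2*c^3 - 19*c^2 - 32*c + 48) = (c - 1)*(c + 4)*(c^3 - 2*c^2 - 11*c + 12) = (c - 1)^2*(c + 4)*(c^2 - c - 12) = (c - 1)^2*(c + 3)*(c + 4)*(c - 4)
(5) = (y - 5)*(y^2 - 4*y) = y*(y - 5)*(y - 4)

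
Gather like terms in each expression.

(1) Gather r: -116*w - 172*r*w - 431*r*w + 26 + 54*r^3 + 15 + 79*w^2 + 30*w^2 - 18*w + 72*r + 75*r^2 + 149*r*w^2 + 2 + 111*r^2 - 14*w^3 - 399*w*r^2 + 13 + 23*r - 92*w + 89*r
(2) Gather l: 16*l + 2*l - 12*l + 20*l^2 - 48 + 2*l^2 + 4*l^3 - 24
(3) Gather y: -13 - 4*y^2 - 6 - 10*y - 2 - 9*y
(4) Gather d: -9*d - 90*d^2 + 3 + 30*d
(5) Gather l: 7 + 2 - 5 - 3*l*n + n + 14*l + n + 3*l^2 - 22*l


(1) = 54*r^3 + r^2*(186 - 399*w) + r*(149*w^2 - 603*w + 184) - 14*w^3 + 109*w^2 - 226*w + 56
(2) = 4*l^3 + 22*l^2 + 6*l - 72
(3) = -4*y^2 - 19*y - 21
(4) = -90*d^2 + 21*d + 3
(5) = 3*l^2 + l*(-3*n - 8) + 2*n + 4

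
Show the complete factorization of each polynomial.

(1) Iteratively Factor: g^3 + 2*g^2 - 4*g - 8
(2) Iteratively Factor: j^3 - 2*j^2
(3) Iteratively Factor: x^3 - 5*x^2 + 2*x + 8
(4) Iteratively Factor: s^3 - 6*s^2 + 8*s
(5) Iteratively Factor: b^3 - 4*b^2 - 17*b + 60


(1) = (g + 2)*(g^2 - 4) = (g - 2)*(g + 2)*(g + 2)
(2) = (j - 2)*(j^2) = j*(j - 2)*(j)
(3) = (x - 4)*(x^2 - x - 2) = (x - 4)*(x + 1)*(x - 2)
(4) = (s - 4)*(s^2 - 2*s) = s*(s - 4)*(s - 2)
(5) = (b - 3)*(b^2 - b - 20) = (b - 5)*(b - 3)*(b + 4)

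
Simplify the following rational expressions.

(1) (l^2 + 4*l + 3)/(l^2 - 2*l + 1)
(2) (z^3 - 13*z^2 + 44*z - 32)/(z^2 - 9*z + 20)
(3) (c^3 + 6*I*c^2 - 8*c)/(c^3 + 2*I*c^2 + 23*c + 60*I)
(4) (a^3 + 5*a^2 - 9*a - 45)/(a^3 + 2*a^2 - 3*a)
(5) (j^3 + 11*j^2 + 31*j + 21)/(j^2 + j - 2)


(1) = (l^2 + 4*l + 3)/(l^2 - 2*l + 1)
(2) = (z^2 - 9*z + 8)/(z - 5)
(3) = (c^2 + 2*I*c)/(c^2 - 2*I*c + 15)
(4) = (a^2 + 2*a - 15)/(a^2 - a)
(5) = (j^3 + 11*j^2 + 31*j + 21)/(j^2 + j - 2)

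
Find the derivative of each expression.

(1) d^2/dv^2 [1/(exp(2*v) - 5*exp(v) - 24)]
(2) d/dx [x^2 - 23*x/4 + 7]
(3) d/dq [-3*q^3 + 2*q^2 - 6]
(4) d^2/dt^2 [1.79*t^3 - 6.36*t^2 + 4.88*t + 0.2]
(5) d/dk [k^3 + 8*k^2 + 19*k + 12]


(1) = ((5 - 4*exp(v))*(-exp(2*v) + 5*exp(v) + 24) - 2*(2*exp(v) - 5)^2*exp(v))*exp(v)/(-exp(2*v) + 5*exp(v) + 24)^3
(2) = 2*x - 23/4
(3) = q*(4 - 9*q)
(4) = 10.74*t - 12.72
(5) = 3*k^2 + 16*k + 19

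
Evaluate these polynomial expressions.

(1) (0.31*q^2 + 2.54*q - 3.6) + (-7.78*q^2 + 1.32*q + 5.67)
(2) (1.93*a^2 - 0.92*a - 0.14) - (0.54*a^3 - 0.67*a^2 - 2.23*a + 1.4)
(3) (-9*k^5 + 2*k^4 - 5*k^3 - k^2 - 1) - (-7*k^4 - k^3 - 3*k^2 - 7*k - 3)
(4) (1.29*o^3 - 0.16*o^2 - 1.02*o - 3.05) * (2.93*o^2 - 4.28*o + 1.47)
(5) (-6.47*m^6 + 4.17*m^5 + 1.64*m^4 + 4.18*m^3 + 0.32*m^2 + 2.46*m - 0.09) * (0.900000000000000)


(1) = -7.47*q^2 + 3.86*q + 2.07
(2) = -0.54*a^3 + 2.6*a^2 + 1.31*a - 1.54
(3) = -9*k^5 + 9*k^4 - 4*k^3 + 2*k^2 + 7*k + 2
(4) = 3.7797*o^5 - 5.99*o^4 - 0.4075*o^3 - 4.8061*o^2 + 11.5546*o - 4.4835
(5) = -5.823*m^6 + 3.753*m^5 + 1.476*m^4 + 3.762*m^3 + 0.288*m^2 + 2.214*m - 0.081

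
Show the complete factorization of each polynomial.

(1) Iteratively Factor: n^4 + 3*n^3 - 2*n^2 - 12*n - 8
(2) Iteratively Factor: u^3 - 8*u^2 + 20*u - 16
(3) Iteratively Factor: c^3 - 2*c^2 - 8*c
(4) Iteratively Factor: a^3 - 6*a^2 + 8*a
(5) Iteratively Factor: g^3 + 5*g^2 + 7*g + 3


(1) = (n + 2)*(n^3 + n^2 - 4*n - 4) = (n + 2)^2*(n^2 - n - 2) = (n + 1)*(n + 2)^2*(n - 2)
(2) = (u - 2)*(u^2 - 6*u + 8) = (u - 4)*(u - 2)*(u - 2)
(3) = (c - 4)*(c^2 + 2*c) = c*(c - 4)*(c + 2)
(4) = (a - 2)*(a^2 - 4*a) = a*(a - 2)*(a - 4)
(5) = (g + 3)*(g^2 + 2*g + 1) = (g + 1)*(g + 3)*(g + 1)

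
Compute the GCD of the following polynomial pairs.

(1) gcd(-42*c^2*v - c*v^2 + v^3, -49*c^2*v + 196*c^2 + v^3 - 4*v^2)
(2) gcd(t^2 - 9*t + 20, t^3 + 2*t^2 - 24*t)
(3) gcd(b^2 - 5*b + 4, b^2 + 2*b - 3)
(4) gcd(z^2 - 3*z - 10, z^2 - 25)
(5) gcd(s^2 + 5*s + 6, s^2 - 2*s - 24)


(1) = -7*c + v
(2) = t - 4
(3) = gcd((b - 4)*(b - 1), (b - 1)*(b + 3)) = b - 1
(4) = gcd((z - 5)*(z + 2), (z - 5)*(z + 5)) = z - 5
(5) = 1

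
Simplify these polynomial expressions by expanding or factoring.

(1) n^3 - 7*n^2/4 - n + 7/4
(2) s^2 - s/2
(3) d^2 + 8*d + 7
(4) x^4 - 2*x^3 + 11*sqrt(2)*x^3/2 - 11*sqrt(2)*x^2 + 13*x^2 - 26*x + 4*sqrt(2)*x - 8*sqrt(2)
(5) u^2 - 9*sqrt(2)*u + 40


(1) = (n - 7/4)*(n - 1)*(n + 1)
(2) = s*(s - 1/2)
(3) = (d + 1)*(d + 7)
(4) = (x - 2)*(x + sqrt(2)/2)*(x + sqrt(2))*(x + 4*sqrt(2))
(5) = (u - 5*sqrt(2))*(u - 4*sqrt(2))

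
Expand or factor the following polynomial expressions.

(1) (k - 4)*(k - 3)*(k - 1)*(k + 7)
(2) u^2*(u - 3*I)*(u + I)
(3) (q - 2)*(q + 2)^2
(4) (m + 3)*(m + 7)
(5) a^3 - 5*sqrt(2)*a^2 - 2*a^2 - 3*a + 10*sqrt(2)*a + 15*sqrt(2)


(1) = k^4 - k^3 - 37*k^2 + 121*k - 84
(2) = u^4 - 2*I*u^3 + 3*u^2
(3) = q^3 + 2*q^2 - 4*q - 8
(4) = m^2 + 10*m + 21
(5) = (a - 3)*(a + 1)*(a - 5*sqrt(2))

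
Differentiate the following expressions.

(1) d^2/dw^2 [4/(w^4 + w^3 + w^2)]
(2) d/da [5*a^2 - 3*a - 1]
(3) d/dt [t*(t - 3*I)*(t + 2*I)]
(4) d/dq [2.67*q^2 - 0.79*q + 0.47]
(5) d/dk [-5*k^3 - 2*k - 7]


(1) = 8*(-(w^2 + w + 1)*(6*w^2 + 3*w + 1) + (4*w^2 + 3*w + 2)^2)/(w^4*(w^2 + w + 1)^3)
(2) = 10*a - 3
(3) = 3*t^2 - 2*I*t + 6
(4) = 5.34*q - 0.79
(5) = -15*k^2 - 2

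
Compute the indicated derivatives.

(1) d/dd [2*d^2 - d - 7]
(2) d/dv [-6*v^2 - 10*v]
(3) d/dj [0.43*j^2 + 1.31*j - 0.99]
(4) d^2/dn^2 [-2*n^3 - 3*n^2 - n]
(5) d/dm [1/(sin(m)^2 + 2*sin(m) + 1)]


(1) = 4*d - 1
(2) = -12*v - 10
(3) = 0.86*j + 1.31
(4) = -12*n - 6
(5) = -2*cos(m)/(sin(m) + 1)^3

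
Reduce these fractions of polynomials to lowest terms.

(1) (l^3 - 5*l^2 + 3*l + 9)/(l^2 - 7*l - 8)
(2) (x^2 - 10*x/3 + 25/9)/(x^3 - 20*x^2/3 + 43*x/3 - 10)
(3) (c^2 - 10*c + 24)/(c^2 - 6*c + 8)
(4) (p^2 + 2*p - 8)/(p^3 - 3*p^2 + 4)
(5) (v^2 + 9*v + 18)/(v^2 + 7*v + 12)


(1) = (l^2 - 6*l + 9)/(l - 8)
(2) = (3*x - 5)/(3*x^2 - 15*x + 18)
(3) = (c - 6)/(c - 2)
(4) = (p + 4)/(p^2 - p - 2)
(5) = (v + 6)/(v + 4)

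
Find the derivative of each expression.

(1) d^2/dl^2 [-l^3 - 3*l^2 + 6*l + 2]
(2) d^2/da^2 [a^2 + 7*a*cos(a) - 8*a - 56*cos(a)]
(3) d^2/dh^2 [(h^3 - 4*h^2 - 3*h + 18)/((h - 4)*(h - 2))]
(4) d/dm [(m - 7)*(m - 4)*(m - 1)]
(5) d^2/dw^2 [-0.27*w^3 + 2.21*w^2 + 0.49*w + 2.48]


(1) = -6*l - 6
(2) = -7*a*cos(a) - 14*sin(a) + 56*cos(a) + 2
(3) = 2*(h^3 + 6*h^2 - 60*h + 104)/(h^6 - 18*h^5 + 132*h^4 - 504*h^3 + 1056*h^2 - 1152*h + 512)
(4) = 3*m^2 - 24*m + 39
(5) = 4.42 - 1.62*w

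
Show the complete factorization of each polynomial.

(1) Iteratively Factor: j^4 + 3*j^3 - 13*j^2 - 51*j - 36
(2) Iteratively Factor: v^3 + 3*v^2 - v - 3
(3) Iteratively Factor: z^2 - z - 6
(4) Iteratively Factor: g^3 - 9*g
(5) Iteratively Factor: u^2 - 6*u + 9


(1) = (j + 3)*(j^3 - 13*j - 12) = (j + 3)^2*(j^2 - 3*j - 4) = (j + 1)*(j + 3)^2*(j - 4)
(2) = (v + 1)*(v^2 + 2*v - 3) = (v + 1)*(v + 3)*(v - 1)
(3) = (z + 2)*(z - 3)
(4) = (g)*(g^2 - 9) = g*(g + 3)*(g - 3)
(5) = (u - 3)*(u - 3)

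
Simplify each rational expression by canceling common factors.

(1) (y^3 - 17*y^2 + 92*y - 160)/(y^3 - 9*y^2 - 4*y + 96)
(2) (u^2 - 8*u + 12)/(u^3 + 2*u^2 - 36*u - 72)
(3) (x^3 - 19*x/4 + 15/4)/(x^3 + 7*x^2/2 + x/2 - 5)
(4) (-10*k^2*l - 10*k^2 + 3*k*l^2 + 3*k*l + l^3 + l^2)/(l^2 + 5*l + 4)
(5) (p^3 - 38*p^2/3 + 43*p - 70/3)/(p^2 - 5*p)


(1) = (y - 5)/(y + 3)
(2) = (u - 2)/(u^2 + 8*u + 12)
(3) = (2*x - 3)/(2*x + 4)
(4) = (-10*k^2 + 3*k*l + l^2)/(l + 4)
(5) = (3*p^2 - 23*p + 14)/(3*p)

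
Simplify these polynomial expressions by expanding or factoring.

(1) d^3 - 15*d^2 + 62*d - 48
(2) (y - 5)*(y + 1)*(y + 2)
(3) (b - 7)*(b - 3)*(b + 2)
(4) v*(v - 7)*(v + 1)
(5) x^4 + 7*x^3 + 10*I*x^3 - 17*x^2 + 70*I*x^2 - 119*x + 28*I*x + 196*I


(1) = (d - 8)*(d - 6)*(d - 1)
(2) = y^3 - 2*y^2 - 13*y - 10
(3) = b^3 - 8*b^2 + b + 42
(4) = v^3 - 6*v^2 - 7*v
(5) = (x + 7)*(x - I)*(x + 4*I)*(x + 7*I)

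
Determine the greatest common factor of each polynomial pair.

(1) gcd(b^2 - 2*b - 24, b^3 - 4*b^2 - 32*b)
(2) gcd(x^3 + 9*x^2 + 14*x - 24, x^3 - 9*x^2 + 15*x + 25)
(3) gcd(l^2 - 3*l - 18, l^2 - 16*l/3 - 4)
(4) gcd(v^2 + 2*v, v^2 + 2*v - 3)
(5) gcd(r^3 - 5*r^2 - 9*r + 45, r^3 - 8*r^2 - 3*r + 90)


(1) = b + 4
(2) = gcd((x - 1)*(x + 4)*(x + 6), (x - 5)^2*(x + 1)) = 1
(3) = gcd((l - 6)*(l + 3), (l - 6)*(l + 2/3)) = l - 6
(4) = 1
(5) = gcd((r - 5)*(r - 3)*(r + 3), (r - 6)*(r - 5)*(r + 3)) = r^2 - 2*r - 15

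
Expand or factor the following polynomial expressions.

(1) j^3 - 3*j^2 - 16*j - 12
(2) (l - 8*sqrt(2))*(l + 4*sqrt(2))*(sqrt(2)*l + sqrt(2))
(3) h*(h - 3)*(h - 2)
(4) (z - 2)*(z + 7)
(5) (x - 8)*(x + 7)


(1) = (j - 6)*(j + 1)*(j + 2)
(2) = sqrt(2)*l^3 - 8*l^2 + sqrt(2)*l^2 - 64*sqrt(2)*l - 8*l - 64*sqrt(2)
(3) = h^3 - 5*h^2 + 6*h
(4) = z^2 + 5*z - 14
(5) = x^2 - x - 56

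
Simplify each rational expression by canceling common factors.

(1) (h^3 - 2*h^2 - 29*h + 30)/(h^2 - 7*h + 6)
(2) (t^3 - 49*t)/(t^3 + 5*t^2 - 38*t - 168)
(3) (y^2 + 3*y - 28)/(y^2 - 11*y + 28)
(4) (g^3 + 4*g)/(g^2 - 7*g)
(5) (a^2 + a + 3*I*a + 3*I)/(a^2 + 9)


(1) = h + 5
(2) = (t^2 - 7*t)/(t^2 - 2*t - 24)
(3) = (y + 7)/(y - 7)
(4) = (g^2 + 4)/(g - 7)
(5) = (a + 1)/(a - 3*I)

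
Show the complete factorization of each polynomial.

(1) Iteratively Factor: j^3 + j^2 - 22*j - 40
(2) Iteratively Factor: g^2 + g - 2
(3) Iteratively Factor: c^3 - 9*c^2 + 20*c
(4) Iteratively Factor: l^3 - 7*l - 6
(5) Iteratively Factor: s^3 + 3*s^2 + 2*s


(1) = (j - 5)*(j^2 + 6*j + 8) = (j - 5)*(j + 2)*(j + 4)
(2) = (g - 1)*(g + 2)
(3) = (c)*(c^2 - 9*c + 20) = c*(c - 5)*(c - 4)
(4) = (l + 2)*(l^2 - 2*l - 3) = (l - 3)*(l + 2)*(l + 1)
(5) = (s)*(s^2 + 3*s + 2) = s*(s + 1)*(s + 2)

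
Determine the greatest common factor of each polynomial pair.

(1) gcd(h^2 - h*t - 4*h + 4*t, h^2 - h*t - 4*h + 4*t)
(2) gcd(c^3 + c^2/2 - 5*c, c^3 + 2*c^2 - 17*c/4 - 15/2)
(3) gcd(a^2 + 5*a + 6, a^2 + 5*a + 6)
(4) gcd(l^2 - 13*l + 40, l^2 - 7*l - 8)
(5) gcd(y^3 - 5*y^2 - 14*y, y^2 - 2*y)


(1) = -h^2 + h*t + 4*h - 4*t
(2) = c^2 + c/2 - 5
(3) = a^2 + 5*a + 6
(4) = l - 8
(5) = gcd(y*(y - 7)*(y + 2), y*(y - 2)) = y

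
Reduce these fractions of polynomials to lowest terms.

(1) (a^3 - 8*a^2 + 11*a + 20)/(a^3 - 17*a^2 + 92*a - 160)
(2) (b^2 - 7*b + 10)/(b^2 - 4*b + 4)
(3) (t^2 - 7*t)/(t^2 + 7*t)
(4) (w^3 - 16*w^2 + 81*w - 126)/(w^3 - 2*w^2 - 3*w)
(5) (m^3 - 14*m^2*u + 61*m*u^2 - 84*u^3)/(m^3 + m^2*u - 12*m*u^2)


(1) = (a + 1)/(a - 8)
(2) = (b - 5)/(b - 2)
(3) = (t - 7)/(t + 7)
(4) = (w^2 - 13*w + 42)/(w^2 + w)
(5) = (m^2 - 11*m*u + 28*u^2)/(m^2 + 4*m*u)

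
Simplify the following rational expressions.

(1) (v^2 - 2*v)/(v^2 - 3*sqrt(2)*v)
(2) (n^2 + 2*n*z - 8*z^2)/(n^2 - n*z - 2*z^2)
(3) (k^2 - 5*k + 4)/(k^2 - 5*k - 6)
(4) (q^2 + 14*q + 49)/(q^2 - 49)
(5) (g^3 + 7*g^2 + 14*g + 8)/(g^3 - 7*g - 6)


(1) = (v - 2)/(v - 3*sqrt(2))
(2) = (n + 4*z)/(n + z)
(3) = (k^2 - 5*k + 4)/(k^2 - 5*k - 6)
(4) = (q + 7)/(q - 7)
(5) = (g + 4)/(g - 3)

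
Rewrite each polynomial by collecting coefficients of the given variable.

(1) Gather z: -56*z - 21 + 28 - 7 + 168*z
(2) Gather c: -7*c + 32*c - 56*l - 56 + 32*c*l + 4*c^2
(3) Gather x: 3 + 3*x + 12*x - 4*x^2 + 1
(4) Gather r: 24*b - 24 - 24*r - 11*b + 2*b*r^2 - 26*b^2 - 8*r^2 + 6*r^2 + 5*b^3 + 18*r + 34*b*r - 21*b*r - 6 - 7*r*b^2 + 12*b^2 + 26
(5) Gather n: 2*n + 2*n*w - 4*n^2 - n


(1) = 112*z
(2) = 4*c^2 + c*(32*l + 25) - 56*l - 56
(3) = -4*x^2 + 15*x + 4
(4) = 5*b^3 - 14*b^2 + 13*b + r^2*(2*b - 2) + r*(-7*b^2 + 13*b - 6) - 4
(5) = -4*n^2 + n*(2*w + 1)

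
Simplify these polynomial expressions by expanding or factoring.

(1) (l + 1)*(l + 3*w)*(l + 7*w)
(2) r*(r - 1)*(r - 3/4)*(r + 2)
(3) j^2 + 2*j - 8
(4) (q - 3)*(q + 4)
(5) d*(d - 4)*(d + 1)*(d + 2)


(1) = l^3 + 10*l^2*w + l^2 + 21*l*w^2 + 10*l*w + 21*w^2
(2) = r^4 + r^3/4 - 11*r^2/4 + 3*r/2
(3) = (j - 2)*(j + 4)
(4) = q^2 + q - 12
(5) = d^4 - d^3 - 10*d^2 - 8*d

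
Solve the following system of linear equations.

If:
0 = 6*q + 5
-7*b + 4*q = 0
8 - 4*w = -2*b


Then:
b = -10/21
q = -5/6
w = 37/21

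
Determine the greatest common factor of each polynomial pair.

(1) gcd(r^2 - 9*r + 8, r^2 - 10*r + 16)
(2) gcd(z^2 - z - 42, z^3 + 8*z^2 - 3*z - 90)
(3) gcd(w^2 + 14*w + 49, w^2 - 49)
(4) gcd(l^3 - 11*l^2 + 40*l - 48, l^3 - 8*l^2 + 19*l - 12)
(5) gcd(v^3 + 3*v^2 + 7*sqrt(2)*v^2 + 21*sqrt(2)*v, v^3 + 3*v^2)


(1) = gcd((r - 8)*(r - 1), (r - 8)*(r - 2)) = r - 8
(2) = z + 6
(3) = gcd((w + 7)^2, (w - 7)*(w + 7)) = w + 7
(4) = l^2 - 7*l + 12
(5) = gcd(v*(v + 3)*(v + 7*sqrt(2)), v^2*(v + 3)) = v^2 + 3*v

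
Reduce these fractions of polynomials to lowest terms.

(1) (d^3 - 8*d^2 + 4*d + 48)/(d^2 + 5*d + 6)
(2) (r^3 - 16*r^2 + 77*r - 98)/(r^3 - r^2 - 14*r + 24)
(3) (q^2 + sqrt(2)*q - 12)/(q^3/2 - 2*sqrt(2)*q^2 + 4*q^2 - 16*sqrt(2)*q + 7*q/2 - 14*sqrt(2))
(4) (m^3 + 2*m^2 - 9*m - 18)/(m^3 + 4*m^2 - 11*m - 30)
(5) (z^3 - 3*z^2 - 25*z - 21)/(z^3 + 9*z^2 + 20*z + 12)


(1) = (d^2 - 10*d + 24)/(d + 3)
(2) = (r^2 - 14*r + 49)/(r^2 + r - 12)
(3) = (2*q^2 + 2*sqrt(2)*q - 24)/(q^3 + q^2*(8 - 4*sqrt(2)) + q*(7 - 32*sqrt(2)) - 28*sqrt(2))
(4) = (m + 3)/(m + 5)
(5) = (z^2 - 4*z - 21)/(z^2 + 8*z + 12)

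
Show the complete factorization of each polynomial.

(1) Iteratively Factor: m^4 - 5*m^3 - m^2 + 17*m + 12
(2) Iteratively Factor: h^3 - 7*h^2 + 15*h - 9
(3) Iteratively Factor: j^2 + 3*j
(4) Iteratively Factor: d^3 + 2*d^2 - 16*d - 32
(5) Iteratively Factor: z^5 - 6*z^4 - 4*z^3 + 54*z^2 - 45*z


(1) = (m + 1)*(m^3 - 6*m^2 + 5*m + 12) = (m + 1)^2*(m^2 - 7*m + 12) = (m - 4)*(m + 1)^2*(m - 3)
(2) = (h - 3)*(h^2 - 4*h + 3) = (h - 3)^2*(h - 1)
(3) = (j)*(j + 3)
(4) = (d - 4)*(d^2 + 6*d + 8) = (d - 4)*(d + 4)*(d + 2)
(5) = (z - 3)*(z^4 - 3*z^3 - 13*z^2 + 15*z) = z*(z - 3)*(z^3 - 3*z^2 - 13*z + 15) = z*(z - 3)*(z + 3)*(z^2 - 6*z + 5) = z*(z - 5)*(z - 3)*(z + 3)*(z - 1)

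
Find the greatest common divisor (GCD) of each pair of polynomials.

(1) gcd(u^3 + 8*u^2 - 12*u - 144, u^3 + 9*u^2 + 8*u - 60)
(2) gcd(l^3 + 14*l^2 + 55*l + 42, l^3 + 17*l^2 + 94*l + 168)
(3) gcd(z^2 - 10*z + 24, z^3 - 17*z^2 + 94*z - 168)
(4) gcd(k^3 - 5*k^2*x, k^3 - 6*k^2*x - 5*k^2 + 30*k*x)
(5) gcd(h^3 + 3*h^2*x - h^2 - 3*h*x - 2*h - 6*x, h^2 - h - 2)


(1) = gcd((u - 4)*(u + 6)^2, (u - 2)*(u + 5)*(u + 6)) = u + 6
(2) = gcd((l + 1)*(l + 6)*(l + 7), (l + 4)*(l + 6)*(l + 7)) = l^2 + 13*l + 42
(3) = z^2 - 10*z + 24
(4) = k
(5) = h^2 - h - 2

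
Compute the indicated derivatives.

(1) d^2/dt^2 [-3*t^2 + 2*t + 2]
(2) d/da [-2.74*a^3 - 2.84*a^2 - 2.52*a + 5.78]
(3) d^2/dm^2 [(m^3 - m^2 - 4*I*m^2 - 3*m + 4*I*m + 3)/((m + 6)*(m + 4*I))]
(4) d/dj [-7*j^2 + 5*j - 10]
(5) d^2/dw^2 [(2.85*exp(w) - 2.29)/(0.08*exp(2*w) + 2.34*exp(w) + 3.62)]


(1) = -6
(2) = -8.22*a^2 - 5.68*a - 2.52
(3) = (m^3*(14 + 112*I) + m^2*(-1134 + 1008*I) + m*(-2772 + 504*I) + 1848 + 6384*I)/(m^6 + m^5*(18 + 12*I) + m^4*(60 + 216*I) + m^3*(-648 + 1232*I) + m^2*(-5184 + 1440*I) + m*(-10368 - 6912*I) - 13824*I)
(4) = 5 - 14*j
(5) = (0.01824*exp(4*w) - 0.592144*exp(3*w) - 6.238224*exp(2*w) - 34.028168*exp(w) + 56.745672)*exp(w)/(0.000512*exp(6*w) + 0.044928*exp(5*w) + 1.383648*exp(4*w) + 16.878888*exp(3*w) + 62.610072*exp(2*w) + 91.992888*exp(w) + 47.437928)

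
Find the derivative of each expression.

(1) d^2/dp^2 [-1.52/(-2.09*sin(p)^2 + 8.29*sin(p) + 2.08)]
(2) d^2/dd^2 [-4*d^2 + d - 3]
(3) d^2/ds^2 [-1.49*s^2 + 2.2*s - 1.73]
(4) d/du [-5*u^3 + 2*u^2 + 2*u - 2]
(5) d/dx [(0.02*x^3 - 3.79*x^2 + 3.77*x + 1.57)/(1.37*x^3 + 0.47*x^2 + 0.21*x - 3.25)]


(1) = (26.558048*sin(p)^4 - 79.007016*sin(p)^3 + 91.054536*sin(p)^2 + 131.804368*sin(p) - 222.136752)/(-2.09*sin(p)^2 + 8.29*sin(p) + 2.08)^3
(2) = -8
(3) = -2.98000000000000
(4) = -15*u^2 + 4*u + 2
(5) = (5.2017*x^4 - 10.3214*x^3 - 9.2155*x^2 + 23.1592*x - 12.5822)/(1.8769*x^6 + 1.2878*x^5 + 0.7963*x^4 - 8.7076*x^3 - 3.0109*x^2 - 1.365*x + 10.5625)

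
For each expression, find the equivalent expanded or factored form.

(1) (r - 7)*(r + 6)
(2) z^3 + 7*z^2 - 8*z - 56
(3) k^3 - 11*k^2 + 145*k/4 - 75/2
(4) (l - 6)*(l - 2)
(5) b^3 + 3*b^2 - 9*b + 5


(1) = r^2 - r - 42
(2) = (z + 7)*(z - 2*sqrt(2))*(z + 2*sqrt(2))
(3) = (k - 6)*(k - 5/2)^2
(4) = l^2 - 8*l + 12
(5) = (b - 1)^2*(b + 5)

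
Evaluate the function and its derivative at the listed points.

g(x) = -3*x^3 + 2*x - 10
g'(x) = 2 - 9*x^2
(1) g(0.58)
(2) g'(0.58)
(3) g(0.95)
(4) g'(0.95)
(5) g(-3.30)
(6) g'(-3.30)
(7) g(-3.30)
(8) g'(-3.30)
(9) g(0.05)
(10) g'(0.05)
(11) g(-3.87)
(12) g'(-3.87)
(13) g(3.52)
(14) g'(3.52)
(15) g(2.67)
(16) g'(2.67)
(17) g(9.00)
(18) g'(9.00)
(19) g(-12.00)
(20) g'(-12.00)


(1) = -9.43
(2) = -1.03
(3) = -10.67
(4) = -6.12
(5) = 91.21
(6) = -96.01
(7) = 91.21
(8) = -96.01
(9) = -9.90
(10) = 1.98
(11) = 156.14
(12) = -132.79
(13) = -133.80
(14) = -109.51
(15) = -61.76
(16) = -62.16
(17) = -2179.00
(18) = -727.00
(19) = 5150.00
(20) = -1294.00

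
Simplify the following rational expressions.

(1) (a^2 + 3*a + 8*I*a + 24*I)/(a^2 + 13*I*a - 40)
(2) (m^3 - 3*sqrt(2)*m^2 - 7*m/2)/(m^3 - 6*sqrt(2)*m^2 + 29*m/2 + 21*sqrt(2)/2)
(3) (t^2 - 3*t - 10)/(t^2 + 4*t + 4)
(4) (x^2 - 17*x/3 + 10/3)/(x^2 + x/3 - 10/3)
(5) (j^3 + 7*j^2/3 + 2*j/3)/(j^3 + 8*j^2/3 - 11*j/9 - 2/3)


(1) = (a + 3)/(a + 5*I)
(2) = 4*m/(4*m - 12*sqrt(2))
(3) = (t - 5)/(t + 2)
(4) = (3*x^2 - 17*x + 10)/(3*x^2 + x - 10)
(5) = (3*j^2 + 6*j)/(3*j^2 + 7*j - 6)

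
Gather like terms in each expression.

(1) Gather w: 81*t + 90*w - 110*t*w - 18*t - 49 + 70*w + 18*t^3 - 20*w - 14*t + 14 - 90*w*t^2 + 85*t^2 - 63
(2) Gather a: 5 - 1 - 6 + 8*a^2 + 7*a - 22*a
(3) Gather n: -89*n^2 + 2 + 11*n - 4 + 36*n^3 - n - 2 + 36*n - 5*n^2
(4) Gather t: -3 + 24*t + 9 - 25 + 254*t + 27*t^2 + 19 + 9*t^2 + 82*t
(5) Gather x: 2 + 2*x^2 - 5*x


(1) = 18*t^3 + 85*t^2 + 49*t + w*(-90*t^2 - 110*t + 140) - 98
(2) = 8*a^2 - 15*a - 2
(3) = 36*n^3 - 94*n^2 + 46*n - 4
(4) = 36*t^2 + 360*t
(5) = 2*x^2 - 5*x + 2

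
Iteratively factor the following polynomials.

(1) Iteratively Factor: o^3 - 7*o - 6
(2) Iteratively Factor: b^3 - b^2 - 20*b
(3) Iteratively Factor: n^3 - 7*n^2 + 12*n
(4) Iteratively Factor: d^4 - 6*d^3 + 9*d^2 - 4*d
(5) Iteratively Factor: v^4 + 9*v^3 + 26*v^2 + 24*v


(1) = (o + 2)*(o^2 - 2*o - 3) = (o + 1)*(o + 2)*(o - 3)
(2) = (b + 4)*(b^2 - 5*b) = b*(b + 4)*(b - 5)
(3) = (n)*(n^2 - 7*n + 12) = n*(n - 3)*(n - 4)
(4) = (d)*(d^3 - 6*d^2 + 9*d - 4) = d*(d - 1)*(d^2 - 5*d + 4) = d*(d - 4)*(d - 1)*(d - 1)
(5) = (v)*(v^3 + 9*v^2 + 26*v + 24) = v*(v + 4)*(v^2 + 5*v + 6) = v*(v + 2)*(v + 4)*(v + 3)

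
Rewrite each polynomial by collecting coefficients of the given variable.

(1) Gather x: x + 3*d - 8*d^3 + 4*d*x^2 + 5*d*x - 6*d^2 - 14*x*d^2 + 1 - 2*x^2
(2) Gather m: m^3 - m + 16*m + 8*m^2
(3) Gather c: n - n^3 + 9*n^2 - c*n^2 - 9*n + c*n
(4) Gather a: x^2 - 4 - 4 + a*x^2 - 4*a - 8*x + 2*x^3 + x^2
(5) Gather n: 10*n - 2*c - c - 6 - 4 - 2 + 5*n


(1) = -8*d^3 - 6*d^2 + 3*d + x^2*(4*d - 2) + x*(-14*d^2 + 5*d + 1) + 1
(2) = m^3 + 8*m^2 + 15*m
(3) = c*(-n^2 + n) - n^3 + 9*n^2 - 8*n
(4) = a*(x^2 - 4) + 2*x^3 + 2*x^2 - 8*x - 8
(5) = -3*c + 15*n - 12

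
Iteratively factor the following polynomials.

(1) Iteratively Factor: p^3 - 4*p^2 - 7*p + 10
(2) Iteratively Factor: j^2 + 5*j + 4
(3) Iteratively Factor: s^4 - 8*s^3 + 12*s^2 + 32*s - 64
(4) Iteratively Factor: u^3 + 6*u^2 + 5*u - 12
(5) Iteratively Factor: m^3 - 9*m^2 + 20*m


(1) = (p - 5)*(p^2 + p - 2) = (p - 5)*(p - 1)*(p + 2)
(2) = (j + 4)*(j + 1)
(3) = (s - 2)*(s^3 - 6*s^2 + 32) = (s - 4)*(s - 2)*(s^2 - 2*s - 8) = (s - 4)*(s - 2)*(s + 2)*(s - 4)
(4) = (u + 4)*(u^2 + 2*u - 3) = (u - 1)*(u + 4)*(u + 3)
(5) = (m - 5)*(m^2 - 4*m) = (m - 5)*(m - 4)*(m)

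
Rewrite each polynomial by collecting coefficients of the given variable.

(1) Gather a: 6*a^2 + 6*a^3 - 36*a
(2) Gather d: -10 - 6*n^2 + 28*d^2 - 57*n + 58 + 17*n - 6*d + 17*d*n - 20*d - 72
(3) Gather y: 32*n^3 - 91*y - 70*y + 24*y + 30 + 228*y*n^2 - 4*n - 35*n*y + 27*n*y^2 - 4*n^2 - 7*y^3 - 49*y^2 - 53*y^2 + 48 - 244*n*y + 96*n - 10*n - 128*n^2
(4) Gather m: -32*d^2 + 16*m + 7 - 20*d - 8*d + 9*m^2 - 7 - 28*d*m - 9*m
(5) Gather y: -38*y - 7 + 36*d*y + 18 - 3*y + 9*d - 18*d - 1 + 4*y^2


(1) = 6*a^3 + 6*a^2 - 36*a
(2) = 28*d^2 + d*(17*n - 26) - 6*n^2 - 40*n - 24
(3) = 32*n^3 - 132*n^2 + 82*n - 7*y^3 + y^2*(27*n - 102) + y*(228*n^2 - 279*n - 137) + 78
(4) = -32*d^2 - 28*d + 9*m^2 + m*(7 - 28*d)
(5) = -9*d + 4*y^2 + y*(36*d - 41) + 10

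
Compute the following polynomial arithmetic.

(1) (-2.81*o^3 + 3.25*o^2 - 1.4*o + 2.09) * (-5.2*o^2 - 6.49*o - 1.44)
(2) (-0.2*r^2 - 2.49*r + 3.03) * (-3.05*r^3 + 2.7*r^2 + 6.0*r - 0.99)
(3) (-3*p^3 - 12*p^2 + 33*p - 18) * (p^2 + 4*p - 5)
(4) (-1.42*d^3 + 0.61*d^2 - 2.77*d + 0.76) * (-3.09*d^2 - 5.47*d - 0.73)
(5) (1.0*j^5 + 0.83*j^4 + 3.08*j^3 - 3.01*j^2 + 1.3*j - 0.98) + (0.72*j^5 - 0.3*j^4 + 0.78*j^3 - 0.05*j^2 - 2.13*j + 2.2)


(1) = 14.612*o^5 + 1.3369*o^4 - 9.7661*o^3 - 6.462*o^2 - 11.5481*o - 3.0096
(2) = 0.61*r^5 + 7.0545*r^4 - 17.1645*r^3 - 6.561*r^2 + 20.6451*r - 2.9997
(3) = -3*p^5 - 24*p^4 + 174*p^2 - 237*p + 90
(4) = 4.3878*d^5 + 5.8825*d^4 + 6.2592*d^3 + 12.3582*d^2 - 2.1351*d - 0.5548
(5) = 1.72*j^5 + 0.53*j^4 + 3.86*j^3 - 3.06*j^2 - 0.83*j + 1.22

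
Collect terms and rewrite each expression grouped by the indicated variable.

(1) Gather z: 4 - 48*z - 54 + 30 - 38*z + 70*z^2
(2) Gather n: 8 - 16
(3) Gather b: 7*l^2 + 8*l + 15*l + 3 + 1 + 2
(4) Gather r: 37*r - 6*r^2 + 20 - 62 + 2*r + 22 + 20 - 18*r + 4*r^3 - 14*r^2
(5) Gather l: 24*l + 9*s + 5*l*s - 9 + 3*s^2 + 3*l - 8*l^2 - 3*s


(1) = 70*z^2 - 86*z - 20
(2) = -8
(3) = 7*l^2 + 23*l + 6
(4) = 4*r^3 - 20*r^2 + 21*r
(5) = -8*l^2 + l*(5*s + 27) + 3*s^2 + 6*s - 9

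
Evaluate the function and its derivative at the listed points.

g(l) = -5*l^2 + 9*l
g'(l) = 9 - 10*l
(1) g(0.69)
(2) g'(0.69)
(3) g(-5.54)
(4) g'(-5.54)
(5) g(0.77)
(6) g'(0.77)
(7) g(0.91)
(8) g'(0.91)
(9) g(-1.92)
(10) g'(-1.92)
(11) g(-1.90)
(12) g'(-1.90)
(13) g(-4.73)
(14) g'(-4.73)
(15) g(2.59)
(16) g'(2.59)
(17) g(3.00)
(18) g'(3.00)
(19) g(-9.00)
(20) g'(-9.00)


(1) = 3.83
(2) = 2.10
(3) = -203.32
(4) = 64.40
(5) = 3.97
(6) = 1.30
(7) = 4.05
(8) = -0.10
(9) = -35.71
(10) = 28.20
(11) = -35.15
(12) = 28.00
(13) = -154.43
(14) = 56.30
(15) = -10.23
(16) = -16.90
(17) = -18.00
(18) = -21.00
(19) = -486.00
(20) = 99.00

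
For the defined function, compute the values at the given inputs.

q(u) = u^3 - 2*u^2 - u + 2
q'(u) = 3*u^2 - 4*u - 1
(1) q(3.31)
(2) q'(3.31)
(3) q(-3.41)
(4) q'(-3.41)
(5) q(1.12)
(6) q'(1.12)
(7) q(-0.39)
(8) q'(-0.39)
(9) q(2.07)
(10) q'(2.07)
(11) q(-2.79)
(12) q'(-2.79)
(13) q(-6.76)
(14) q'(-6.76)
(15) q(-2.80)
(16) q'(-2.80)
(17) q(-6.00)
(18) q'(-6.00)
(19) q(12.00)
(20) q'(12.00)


(1) = 13.04
(2) = 18.63
(3) = -57.50
(4) = 47.52
(5) = -0.22
(6) = -1.72
(7) = 2.03
(8) = 1.02
(9) = 0.23
(10) = 3.57
(11) = -32.50
(12) = 33.51
(13) = -391.55
(14) = 163.13
(15) = -32.83
(16) = 33.72
(17) = -280.00
(18) = 131.00
(19) = 1430.00
(20) = 383.00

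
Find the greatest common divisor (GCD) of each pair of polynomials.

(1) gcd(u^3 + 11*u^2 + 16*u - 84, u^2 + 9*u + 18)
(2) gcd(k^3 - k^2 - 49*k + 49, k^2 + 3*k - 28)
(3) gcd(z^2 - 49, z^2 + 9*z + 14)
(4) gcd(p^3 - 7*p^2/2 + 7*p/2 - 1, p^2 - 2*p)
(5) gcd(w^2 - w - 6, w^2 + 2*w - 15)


(1) = gcd((u - 2)*(u + 6)*(u + 7), (u + 3)*(u + 6)) = u + 6
(2) = gcd((k - 7)*(k - 1)*(k + 7), (k - 4)*(k + 7)) = k + 7
(3) = z + 7
(4) = p - 2
(5) = w - 3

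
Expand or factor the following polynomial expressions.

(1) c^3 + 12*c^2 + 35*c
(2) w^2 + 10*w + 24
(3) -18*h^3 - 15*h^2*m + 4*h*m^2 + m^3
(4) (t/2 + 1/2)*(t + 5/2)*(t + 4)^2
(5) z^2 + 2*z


(1) = c*(c + 5)*(c + 7)
(2) = (w + 4)*(w + 6)
(3) = (-3*h + m)*(h + m)*(6*h + m)
(4) = t^4/2 + 23*t^3/4 + 93*t^2/4 + 38*t + 20
(5) = z*(z + 2)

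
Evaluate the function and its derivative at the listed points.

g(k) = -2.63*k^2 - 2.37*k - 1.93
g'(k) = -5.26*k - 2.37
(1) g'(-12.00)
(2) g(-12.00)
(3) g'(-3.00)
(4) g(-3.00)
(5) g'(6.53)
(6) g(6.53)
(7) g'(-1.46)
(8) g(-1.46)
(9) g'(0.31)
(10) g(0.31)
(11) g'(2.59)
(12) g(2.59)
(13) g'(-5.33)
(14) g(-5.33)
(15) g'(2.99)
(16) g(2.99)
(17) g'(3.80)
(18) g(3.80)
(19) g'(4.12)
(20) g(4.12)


(1) = 60.75
(2) = -352.21
(3) = 13.41
(4) = -18.49
(5) = -36.72
(6) = -129.55
(7) = 5.31
(8) = -4.08
(9) = -4.00
(10) = -2.92
(11) = -15.99
(12) = -25.71
(13) = 25.67
(14) = -64.01
(15) = -18.10
(16) = -32.53
(17) = -22.36
(18) = -48.91
(19) = -24.04
(20) = -56.34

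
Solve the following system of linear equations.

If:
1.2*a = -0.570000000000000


Then:
a = -0.48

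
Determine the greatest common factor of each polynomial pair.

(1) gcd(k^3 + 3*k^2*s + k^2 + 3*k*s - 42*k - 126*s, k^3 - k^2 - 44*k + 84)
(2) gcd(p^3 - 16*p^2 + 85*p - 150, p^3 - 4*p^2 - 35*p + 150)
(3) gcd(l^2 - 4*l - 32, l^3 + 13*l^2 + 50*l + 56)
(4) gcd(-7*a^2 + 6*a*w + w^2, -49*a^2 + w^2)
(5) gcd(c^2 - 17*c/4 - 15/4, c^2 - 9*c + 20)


(1) = gcd((k - 6)*(k + 7)*(k + 3*s), (k - 6)*(k - 2)*(k + 7)) = k^2 + k - 42
(2) = p^2 - 10*p + 25
(3) = l + 4
(4) = gcd((-a + w)*(7*a + w), (-7*a + w)*(7*a + w)) = 7*a + w
(5) = c - 5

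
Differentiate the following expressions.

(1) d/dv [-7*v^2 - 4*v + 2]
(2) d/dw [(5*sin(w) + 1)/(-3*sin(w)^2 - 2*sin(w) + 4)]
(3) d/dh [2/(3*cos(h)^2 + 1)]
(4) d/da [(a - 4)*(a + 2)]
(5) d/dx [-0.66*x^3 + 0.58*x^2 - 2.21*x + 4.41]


(1) = -14*v - 4
(2) = (15*sin(w)^2 + 6*sin(w) + 22)*cos(w)/(3*sin(w)^2 + 2*sin(w) - 4)^2
(3) = 24*sin(2*h)/(3*cos(2*h) + 5)^2
(4) = 2*a - 2
(5) = -1.98*x^2 + 1.16*x - 2.21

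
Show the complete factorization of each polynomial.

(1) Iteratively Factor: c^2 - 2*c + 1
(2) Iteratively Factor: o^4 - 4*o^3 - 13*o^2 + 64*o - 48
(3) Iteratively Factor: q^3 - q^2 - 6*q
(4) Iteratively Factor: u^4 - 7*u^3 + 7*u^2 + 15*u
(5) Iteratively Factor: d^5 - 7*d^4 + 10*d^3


(1) = (c - 1)*(c - 1)
(2) = (o - 4)*(o^3 - 13*o + 12) = (o - 4)*(o - 1)*(o^2 + o - 12) = (o - 4)*(o - 3)*(o - 1)*(o + 4)
(3) = (q)*(q^2 - q - 6) = q*(q + 2)*(q - 3)
(4) = (u)*(u^3 - 7*u^2 + 7*u + 15) = u*(u + 1)*(u^2 - 8*u + 15) = u*(u - 3)*(u + 1)*(u - 5)
(5) = (d - 5)*(d^4 - 2*d^3) = d*(d - 5)*(d^3 - 2*d^2) = d^2*(d - 5)*(d^2 - 2*d) = d^3*(d - 5)*(d - 2)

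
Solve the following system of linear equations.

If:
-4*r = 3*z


Then:
r = -3*z/4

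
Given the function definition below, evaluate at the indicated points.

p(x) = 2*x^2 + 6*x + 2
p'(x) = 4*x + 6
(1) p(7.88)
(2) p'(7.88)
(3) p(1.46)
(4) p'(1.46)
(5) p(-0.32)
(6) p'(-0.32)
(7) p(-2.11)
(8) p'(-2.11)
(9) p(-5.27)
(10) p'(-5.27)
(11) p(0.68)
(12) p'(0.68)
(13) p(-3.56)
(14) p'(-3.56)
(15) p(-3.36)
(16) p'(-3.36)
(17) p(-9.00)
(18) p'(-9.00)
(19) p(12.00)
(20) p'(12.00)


(1) = 173.47
(2) = 37.52
(3) = 15.02
(4) = 11.84
(5) = 0.28
(6) = 4.72
(7) = -1.76
(8) = -2.44
(9) = 25.93
(10) = -15.08
(11) = 7.00
(12) = 8.72
(13) = 5.99
(14) = -8.24
(15) = 4.42
(16) = -7.44
(17) = 110.00
(18) = -30.00
(19) = 362.00
(20) = 54.00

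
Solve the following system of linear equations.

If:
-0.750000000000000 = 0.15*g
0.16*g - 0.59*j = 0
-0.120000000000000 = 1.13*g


Then:
No Solution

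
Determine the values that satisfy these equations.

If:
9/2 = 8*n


Then:
n = 9/16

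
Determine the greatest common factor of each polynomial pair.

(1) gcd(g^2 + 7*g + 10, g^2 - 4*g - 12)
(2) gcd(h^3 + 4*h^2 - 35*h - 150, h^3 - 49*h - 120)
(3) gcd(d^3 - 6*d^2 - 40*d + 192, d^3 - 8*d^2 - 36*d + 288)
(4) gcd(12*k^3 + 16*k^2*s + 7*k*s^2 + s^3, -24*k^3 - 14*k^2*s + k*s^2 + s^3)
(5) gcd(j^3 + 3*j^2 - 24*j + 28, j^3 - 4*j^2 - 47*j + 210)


(1) = gcd((g + 2)*(g + 5), (g - 6)*(g + 2)) = g + 2
(2) = gcd((h - 6)*(h + 5)^2, (h - 8)*(h + 3)*(h + 5)) = h + 5
(3) = d^2 - 2*d - 48
(4) = gcd((2*k + s)^2*(3*k + s), (-4*k + s)*(2*k + s)*(3*k + s)) = 6*k^2 + 5*k*s + s^2
(5) = j + 7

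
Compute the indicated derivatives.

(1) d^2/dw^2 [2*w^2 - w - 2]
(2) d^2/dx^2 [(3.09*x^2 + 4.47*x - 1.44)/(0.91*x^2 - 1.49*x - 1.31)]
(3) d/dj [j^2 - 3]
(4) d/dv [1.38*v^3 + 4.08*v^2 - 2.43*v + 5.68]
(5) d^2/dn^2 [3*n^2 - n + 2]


(1) = 4
(2) = (15.782676*x^3 + 14.94675*x^2 + 43.687098*x - 16.671624)/(0.753571*x^6 - 3.701607*x^5 + 2.80644*x^4 + 7.349425*x^3 - 4.04004*x^2 - 7.670967*x - 2.248091)
(3) = 2*j
(4) = 4.14*v^2 + 8.16*v - 2.43
(5) = 6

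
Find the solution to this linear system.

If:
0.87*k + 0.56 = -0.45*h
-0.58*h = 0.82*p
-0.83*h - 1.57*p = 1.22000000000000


Then:
h = 4.35
k = -2.89
p = -3.08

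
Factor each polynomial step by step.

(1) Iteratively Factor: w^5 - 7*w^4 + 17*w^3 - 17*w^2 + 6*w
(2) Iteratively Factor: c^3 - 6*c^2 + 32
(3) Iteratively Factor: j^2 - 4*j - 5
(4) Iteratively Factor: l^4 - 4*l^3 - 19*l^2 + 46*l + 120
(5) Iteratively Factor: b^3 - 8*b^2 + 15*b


(1) = (w - 3)*(w^4 - 4*w^3 + 5*w^2 - 2*w) = (w - 3)*(w - 1)*(w^3 - 3*w^2 + 2*w) = w*(w - 3)*(w - 1)*(w^2 - 3*w + 2) = w*(w - 3)*(w - 1)^2*(w - 2)
(2) = (c - 4)*(c^2 - 2*c - 8) = (c - 4)*(c + 2)*(c - 4)
(3) = (j - 5)*(j + 1)
(4) = (l + 3)*(l^3 - 7*l^2 + 2*l + 40) = (l + 2)*(l + 3)*(l^2 - 9*l + 20) = (l - 4)*(l + 2)*(l + 3)*(l - 5)
(5) = (b - 5)*(b^2 - 3*b) = b*(b - 5)*(b - 3)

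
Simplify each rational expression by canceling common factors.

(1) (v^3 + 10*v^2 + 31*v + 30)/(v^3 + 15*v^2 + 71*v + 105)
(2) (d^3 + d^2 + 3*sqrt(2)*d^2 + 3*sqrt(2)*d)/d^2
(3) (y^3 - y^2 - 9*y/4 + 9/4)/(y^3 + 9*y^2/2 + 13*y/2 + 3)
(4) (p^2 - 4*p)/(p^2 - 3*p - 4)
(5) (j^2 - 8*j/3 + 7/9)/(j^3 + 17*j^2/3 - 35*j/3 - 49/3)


(1) = (v + 2)/(v + 7)
(2) = (d^2 + d*(1 + 3*sqrt(2)) + 3*sqrt(2))/d
(3) = (2*y^2 - 5*y + 3)/(2*y^2 + 6*y + 4)
(4) = p/(p + 1)
(5) = (3*j - 1)/(3*j^2 + 24*j + 21)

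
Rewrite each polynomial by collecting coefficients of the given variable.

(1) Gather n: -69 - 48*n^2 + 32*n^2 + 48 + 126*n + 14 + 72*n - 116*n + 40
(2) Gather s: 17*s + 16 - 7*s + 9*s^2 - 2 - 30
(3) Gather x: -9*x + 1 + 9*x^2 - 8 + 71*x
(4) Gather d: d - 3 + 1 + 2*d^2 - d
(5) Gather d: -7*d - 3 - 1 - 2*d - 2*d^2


(1) = -16*n^2 + 82*n + 33
(2) = 9*s^2 + 10*s - 16
(3) = 9*x^2 + 62*x - 7
(4) = 2*d^2 - 2
(5) = -2*d^2 - 9*d - 4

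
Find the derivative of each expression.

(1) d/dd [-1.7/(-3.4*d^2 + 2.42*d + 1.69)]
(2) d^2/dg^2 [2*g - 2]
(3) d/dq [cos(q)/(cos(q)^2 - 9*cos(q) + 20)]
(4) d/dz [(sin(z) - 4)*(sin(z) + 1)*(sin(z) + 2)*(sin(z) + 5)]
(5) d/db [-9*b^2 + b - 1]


(1) = (4.114 - 11.56*d)/(-3.4*d^2 + 2.42*d + 1.69)^2
(2) = 0
(3) = (cos(q)^2 - 20)*sin(q)/((cos(q) - 5)^2*(cos(q) - 4)^2)
(4) = 2*(2*sin(z)^3 + 6*sin(z)^2 - 15*sin(z) - 29)*cos(z)
(5) = 1 - 18*b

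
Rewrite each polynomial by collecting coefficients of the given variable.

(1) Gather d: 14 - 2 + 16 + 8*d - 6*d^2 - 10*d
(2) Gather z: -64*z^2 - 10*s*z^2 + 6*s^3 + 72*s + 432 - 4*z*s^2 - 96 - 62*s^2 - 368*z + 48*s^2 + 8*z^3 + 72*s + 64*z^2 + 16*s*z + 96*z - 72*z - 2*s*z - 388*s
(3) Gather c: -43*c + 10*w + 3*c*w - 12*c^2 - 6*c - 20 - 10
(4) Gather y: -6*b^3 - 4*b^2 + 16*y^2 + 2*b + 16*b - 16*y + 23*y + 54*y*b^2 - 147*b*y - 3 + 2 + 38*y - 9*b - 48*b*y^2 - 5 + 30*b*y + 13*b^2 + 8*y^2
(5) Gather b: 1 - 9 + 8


(1) = -6*d^2 - 2*d + 28
(2) = 6*s^3 - 14*s^2 - 10*s*z^2 - 244*s + 8*z^3 + z*(-4*s^2 + 14*s - 344) + 336
(3) = -12*c^2 + c*(3*w - 49) + 10*w - 30
(4) = -6*b^3 + 9*b^2 + 9*b + y^2*(24 - 48*b) + y*(54*b^2 - 117*b + 45) - 6
(5) = 0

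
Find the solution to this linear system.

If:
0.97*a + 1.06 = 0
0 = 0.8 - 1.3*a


Then:
No Solution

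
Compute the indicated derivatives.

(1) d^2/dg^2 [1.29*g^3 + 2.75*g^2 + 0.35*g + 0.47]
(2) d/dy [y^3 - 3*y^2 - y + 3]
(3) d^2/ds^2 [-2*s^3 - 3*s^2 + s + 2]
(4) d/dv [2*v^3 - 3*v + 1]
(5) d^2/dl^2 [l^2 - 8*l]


(1) = 7.74*g + 5.5
(2) = 3*y^2 - 6*y - 1
(3) = -12*s - 6
(4) = 6*v^2 - 3
(5) = 2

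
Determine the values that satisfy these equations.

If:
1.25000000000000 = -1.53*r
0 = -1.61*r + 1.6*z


Then:
r = -0.82
z = -0.82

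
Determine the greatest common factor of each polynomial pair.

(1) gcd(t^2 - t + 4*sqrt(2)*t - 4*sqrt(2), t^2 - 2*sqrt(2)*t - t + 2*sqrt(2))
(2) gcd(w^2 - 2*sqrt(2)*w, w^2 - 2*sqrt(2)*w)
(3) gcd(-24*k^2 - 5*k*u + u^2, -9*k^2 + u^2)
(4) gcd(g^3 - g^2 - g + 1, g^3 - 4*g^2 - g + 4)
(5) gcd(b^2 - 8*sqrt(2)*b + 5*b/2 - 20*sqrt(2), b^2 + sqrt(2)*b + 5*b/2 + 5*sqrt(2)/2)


(1) = gcd((t - 1)*(t + 4*sqrt(2)), (t - 1)*(t - 2*sqrt(2))) = t - 1
(2) = w^2 - 2*sqrt(2)*w
(3) = gcd((-8*k + u)*(3*k + u), (-3*k + u)*(3*k + u)) = 3*k + u
(4) = gcd((g - 1)^2*(g + 1), (g - 4)*(g - 1)*(g + 1)) = g^2 - 1
(5) = b + 5/2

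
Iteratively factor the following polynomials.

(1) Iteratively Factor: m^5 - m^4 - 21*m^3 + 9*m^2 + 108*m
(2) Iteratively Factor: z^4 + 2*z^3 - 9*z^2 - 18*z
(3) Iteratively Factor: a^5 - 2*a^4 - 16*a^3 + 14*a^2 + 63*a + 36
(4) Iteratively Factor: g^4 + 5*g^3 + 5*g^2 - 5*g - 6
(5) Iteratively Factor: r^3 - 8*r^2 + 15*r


(1) = (m + 3)*(m^4 - 4*m^3 - 9*m^2 + 36*m) = (m - 3)*(m + 3)*(m^3 - m^2 - 12*m) = (m - 3)*(m + 3)^2*(m^2 - 4*m) = m*(m - 3)*(m + 3)^2*(m - 4)
(2) = (z + 2)*(z^3 - 9*z) = (z + 2)*(z + 3)*(z^2 - 3*z) = z*(z + 2)*(z + 3)*(z - 3)
(3) = (a + 1)*(a^4 - 3*a^3 - 13*a^2 + 27*a + 36) = (a + 1)*(a + 3)*(a^3 - 6*a^2 + 5*a + 12) = (a - 4)*(a + 1)*(a + 3)*(a^2 - 2*a - 3) = (a - 4)*(a - 3)*(a + 1)*(a + 3)*(a + 1)
(4) = (g + 2)*(g^3 + 3*g^2 - g - 3) = (g - 1)*(g + 2)*(g^2 + 4*g + 3) = (g - 1)*(g + 1)*(g + 2)*(g + 3)
(5) = (r - 5)*(r^2 - 3*r) = (r - 5)*(r - 3)*(r)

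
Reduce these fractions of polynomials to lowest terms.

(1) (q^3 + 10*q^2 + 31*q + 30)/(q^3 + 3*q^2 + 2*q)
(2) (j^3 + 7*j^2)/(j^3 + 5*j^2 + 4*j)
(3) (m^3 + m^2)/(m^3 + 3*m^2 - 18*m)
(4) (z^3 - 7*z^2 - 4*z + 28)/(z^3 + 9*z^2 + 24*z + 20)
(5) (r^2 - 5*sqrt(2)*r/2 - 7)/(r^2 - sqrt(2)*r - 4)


(1) = (q^2 + 8*q + 15)/(q^2 + q)
(2) = (j^2 + 7*j)/(j^2 + 5*j + 4)
(3) = (m^2 + m)/(m^2 + 3*m - 18)
(4) = (z^2 - 9*z + 14)/(z^2 + 7*z + 10)
(5) = (2*r - 7*sqrt(2))/(2*r - 4*sqrt(2))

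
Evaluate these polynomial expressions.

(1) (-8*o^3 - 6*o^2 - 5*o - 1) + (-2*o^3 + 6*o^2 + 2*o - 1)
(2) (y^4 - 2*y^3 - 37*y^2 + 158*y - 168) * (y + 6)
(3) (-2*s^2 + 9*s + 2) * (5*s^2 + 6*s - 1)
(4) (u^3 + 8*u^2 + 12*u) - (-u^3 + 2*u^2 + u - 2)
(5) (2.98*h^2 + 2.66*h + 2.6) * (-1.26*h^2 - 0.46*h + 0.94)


(1) = -10*o^3 - 3*o - 2
(2) = y^5 + 4*y^4 - 49*y^3 - 64*y^2 + 780*y - 1008
(3) = -10*s^4 + 33*s^3 + 66*s^2 + 3*s - 2
(4) = 2*u^3 + 6*u^2 + 11*u + 2
(5) = -3.7548*h^4 - 4.7224*h^3 - 1.6984*h^2 + 1.3044*h + 2.444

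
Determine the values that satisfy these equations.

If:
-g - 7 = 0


Then:
g = -7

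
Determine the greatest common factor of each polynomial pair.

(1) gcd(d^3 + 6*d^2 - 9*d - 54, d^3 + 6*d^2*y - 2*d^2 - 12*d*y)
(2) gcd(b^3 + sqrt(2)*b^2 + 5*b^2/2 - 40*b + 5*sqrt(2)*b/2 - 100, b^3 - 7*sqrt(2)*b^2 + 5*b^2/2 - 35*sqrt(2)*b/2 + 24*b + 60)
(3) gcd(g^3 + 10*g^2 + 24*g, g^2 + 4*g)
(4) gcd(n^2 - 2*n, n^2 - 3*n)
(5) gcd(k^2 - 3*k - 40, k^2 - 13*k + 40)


(1) = gcd((d - 3)*(d + 3)*(d + 6), d*(d - 2)*(d + 6*y)) = 1
(2) = b^2 + b*(5/2 - 4*sqrt(2)) - 10*sqrt(2)
(3) = g^2 + 4*g
(4) = gcd(n*(n - 2), n*(n - 3)) = n
(5) = gcd((k - 8)*(k + 5), (k - 8)*(k - 5)) = k - 8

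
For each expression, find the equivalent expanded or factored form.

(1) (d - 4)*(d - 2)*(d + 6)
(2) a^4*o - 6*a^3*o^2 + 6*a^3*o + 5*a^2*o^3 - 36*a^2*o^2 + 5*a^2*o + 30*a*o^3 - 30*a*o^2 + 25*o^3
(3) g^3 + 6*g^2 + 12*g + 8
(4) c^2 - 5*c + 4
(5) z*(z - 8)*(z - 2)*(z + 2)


(1) = d^3 - 28*d + 48
(2) = (a + 5)*(a - 5*o)*(a - o)*(a*o + o)
(3) = (g + 2)^3
(4) = (c - 4)*(c - 1)
(5) = z^4 - 8*z^3 - 4*z^2 + 32*z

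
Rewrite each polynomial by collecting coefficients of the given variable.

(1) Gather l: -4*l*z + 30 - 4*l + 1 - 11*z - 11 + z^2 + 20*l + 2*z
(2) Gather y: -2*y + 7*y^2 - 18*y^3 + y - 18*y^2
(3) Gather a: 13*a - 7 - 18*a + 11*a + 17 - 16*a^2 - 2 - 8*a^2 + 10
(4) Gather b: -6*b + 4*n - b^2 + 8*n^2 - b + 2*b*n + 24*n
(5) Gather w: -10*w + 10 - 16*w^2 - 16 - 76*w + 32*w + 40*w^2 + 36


(1) = l*(16 - 4*z) + z^2 - 9*z + 20
(2) = -18*y^3 - 11*y^2 - y
(3) = -24*a^2 + 6*a + 18
(4) = -b^2 + b*(2*n - 7) + 8*n^2 + 28*n
(5) = 24*w^2 - 54*w + 30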